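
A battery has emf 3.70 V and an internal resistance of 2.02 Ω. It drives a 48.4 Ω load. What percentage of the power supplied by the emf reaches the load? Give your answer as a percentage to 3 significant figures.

96.0 %

The source delivers εI, of which I²R reaches the load and I²r is lost; since I is common, η = R/(R+r).
η = R / (R + r) = 48.4 / (48.4 + 2.02) = 0.9599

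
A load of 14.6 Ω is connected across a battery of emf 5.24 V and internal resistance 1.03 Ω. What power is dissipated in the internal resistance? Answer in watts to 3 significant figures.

0.116 W

r is in series with the load, so it carries the full circuit current — the loss in it is I²r.
I = ε / (r + R) = 5.24 / (1.03 + 14.6) = 0.3353 A
P_int = I² r = (0.3353)² × 1.03 = 0.1158 W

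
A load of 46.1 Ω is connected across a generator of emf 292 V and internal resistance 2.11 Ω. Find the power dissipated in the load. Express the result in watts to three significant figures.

Find the circuit current first, then P = I²R for the load (series elements share I).
I = ε / (r + R) = 292 / (2.11 + 46.1) = 6.057 A
P_load = I² R = (6.057)² × 46.1 = 1691 W

1690 W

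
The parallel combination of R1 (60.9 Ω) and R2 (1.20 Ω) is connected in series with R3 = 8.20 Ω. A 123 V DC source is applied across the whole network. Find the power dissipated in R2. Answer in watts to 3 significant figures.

Collapse the R1‖R2 pair into one equivalent R_p; then R_p and R3 form a series string.
R_p = (60.9×1.20)/(60.9+1.20) = 1.177 Ω
R_total = R_p + 8.20 = 1.177 + 8.20 = 9.377 Ω
I = V / R_total = 123 / 9.377 = 13.12 A
Voltage across the parallel pair: V_p = I × R_p = 13.12 × 1.177 = 15.44 V
R2 sits across V_p; its power is V_p²/R.
P_R2 = (15.44)² / 1.20 = 198.6 W

199 W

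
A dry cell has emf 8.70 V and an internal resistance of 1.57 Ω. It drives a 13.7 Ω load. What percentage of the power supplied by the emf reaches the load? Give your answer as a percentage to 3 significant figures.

Efficiency is P_load / P_total. With a series r and R sharing the same I, P = I²R for each, so η = R/(R+r).
η = R / (R + r) = 13.7 / (13.7 + 1.57) = 0.8972

89.7 %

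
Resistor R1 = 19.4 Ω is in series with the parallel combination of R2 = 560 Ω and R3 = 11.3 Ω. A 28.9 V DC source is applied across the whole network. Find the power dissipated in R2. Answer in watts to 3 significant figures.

First combine the parallel branches into one equivalent R_p, then R1 + R_p is a series pair.
R_p = (560×11.3)/(560+11.3) = 11.08 Ω
R_total = 19.4 + 11.08 = 30.48 Ω
I = V / R_total = 28.9 / 30.48 = 0.9483 A
Voltage across the parallel pair: V_p = I × R_p = 0.9483 × 11.08 = 10.50 V
With V_p across R2, its power is V_p²/R2.
P_R2 = (10.50)² / 560 = 0.1970 W

0.197 W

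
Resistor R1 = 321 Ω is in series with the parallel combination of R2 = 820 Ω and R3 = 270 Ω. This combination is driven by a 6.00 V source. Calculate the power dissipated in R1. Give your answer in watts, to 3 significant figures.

0.0421 W

Reduce the parallel pair to R_p first; the network is then a simple series string.
R_p = (820×270)/(820+270) = 203.1 Ω
R_total = 321 + 203.1 = 524.1 Ω
I = V / R_total = 6.00 / 524.1 = 0.01145 A
All the current flows through R1; use P = I²R.
P_R1 = (0.01145)² × 321 = 0.04207 W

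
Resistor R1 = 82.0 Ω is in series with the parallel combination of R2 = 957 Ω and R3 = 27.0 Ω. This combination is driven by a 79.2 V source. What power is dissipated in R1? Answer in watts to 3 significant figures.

43.9 W

First combine the parallel branches into one equivalent R_p, then R1 + R_p is a series pair.
R_p = (957×27.0)/(957+27.0) = 26.26 Ω
R_total = 82.0 + 26.26 = 108.3 Ω
I = V / R_total = 79.2 / 108.3 = 0.7316 A
The full supply current passes through R1: P = I²R.
P_R1 = (0.7316)² × 82.0 = 43.89 W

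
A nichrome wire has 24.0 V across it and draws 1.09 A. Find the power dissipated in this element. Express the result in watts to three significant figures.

26.2 W

V and I are known directly — P = V I, no intermediate step needed.
P = 24.0 V × 1.090 A = 26.16 W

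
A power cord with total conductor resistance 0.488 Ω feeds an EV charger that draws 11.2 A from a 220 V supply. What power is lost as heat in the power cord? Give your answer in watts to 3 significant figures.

61.2 W

Only the current and the line resistance are needed for the I²R loss.
The power cord carries the full 11.2 A.
P_line = I² R_line = (11.20)² × 0.488 = 61.21 W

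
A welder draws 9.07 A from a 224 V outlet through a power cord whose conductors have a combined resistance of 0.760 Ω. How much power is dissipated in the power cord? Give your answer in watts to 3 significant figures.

62.5 W

Only the current and the line resistance are needed for the I²R loss.
The power cord carries the full 9.07 A.
P_line = I² R_line = (9.070)² × 0.760 = 62.52 W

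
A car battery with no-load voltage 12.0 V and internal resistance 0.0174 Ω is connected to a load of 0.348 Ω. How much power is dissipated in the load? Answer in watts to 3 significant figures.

375 W

Find the circuit current first, then P = I²R for the load (series elements share I).
I = ε / (r + R) = 12.0 / (0.0174 + 0.348) = 32.84 A
P_load = I² R = (32.84)² × 0.348 = 375.3 W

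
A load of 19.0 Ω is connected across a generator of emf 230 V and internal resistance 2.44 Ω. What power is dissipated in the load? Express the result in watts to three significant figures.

Find the circuit current first, then P = I²R for the load (series elements share I).
I = ε / (r + R) = 230 / (2.44 + 19.0) = 10.73 A
P_load = I² R = (10.73)² × 19.0 = 2187 W

2190 W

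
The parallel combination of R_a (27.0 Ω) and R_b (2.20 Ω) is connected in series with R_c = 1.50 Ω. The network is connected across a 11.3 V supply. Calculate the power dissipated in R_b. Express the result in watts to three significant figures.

19.2 W

Reduce the parallel combination to a single R_p; the circuit then becomes R_p in series with the remaining resistor.
R_p = (27.0×2.20)/(27.0+2.20) = 2.034 Ω
R_total = R_p + 1.50 = 2.034 + 1.50 = 3.534 Ω
I = V / R_total = 11.3 / 3.534 = 3.197 A
Voltage across the parallel pair: V_p = I × R_p = 3.197 × 2.034 = 6.504 V
R_b has V_p across it, so P = V_p²/R_b.
P_R_b = (6.504)² / 2.20 = 19.23 W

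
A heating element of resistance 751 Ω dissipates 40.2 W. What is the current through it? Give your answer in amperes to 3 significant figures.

0.231 A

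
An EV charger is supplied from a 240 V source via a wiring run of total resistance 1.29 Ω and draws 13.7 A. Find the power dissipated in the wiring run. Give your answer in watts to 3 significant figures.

242 W

The wiring run is a series resistance carrying the load current; its dissipation is I²R_line.
The wiring run carries the full 13.7 A.
P_line = I² R_line = (13.70)² × 1.29 = 242.1 W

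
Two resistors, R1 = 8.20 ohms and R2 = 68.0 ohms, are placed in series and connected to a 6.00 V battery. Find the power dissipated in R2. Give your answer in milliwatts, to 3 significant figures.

422 mW

In a series string the same current flows through every resistor — find that current, then P = I²R for the one we want.
R_total = 8.20 + 68.0 = 76.20 Ω
I = V / R_total = 6.00 / 76.20 = 0.07874 A
P_R2 = I² × R2 = (0.07874)² × 68.0 = 0.4216 W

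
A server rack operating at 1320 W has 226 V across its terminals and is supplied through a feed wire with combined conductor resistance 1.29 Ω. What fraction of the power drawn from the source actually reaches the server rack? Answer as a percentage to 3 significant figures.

I = P / V = 1320 / 226 = 5.841 A through the feed wire.
P_line = I² R_line = (5.841)² × 1.29 = 44.01 W
P_source = P_load + P_line = 1320 + 44.01 = 1364 W
η = P_load / P_source = 1320 / 1364 = 0.9677

96.8 %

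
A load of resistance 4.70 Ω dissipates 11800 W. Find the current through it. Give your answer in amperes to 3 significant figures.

Inverting the appropriate power form: I = √(P / R).
I = √(11800 / 4.70) = 50.11 A

50.1 A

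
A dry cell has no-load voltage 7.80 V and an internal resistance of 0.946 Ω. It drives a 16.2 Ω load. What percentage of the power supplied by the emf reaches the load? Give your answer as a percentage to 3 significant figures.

94.5 %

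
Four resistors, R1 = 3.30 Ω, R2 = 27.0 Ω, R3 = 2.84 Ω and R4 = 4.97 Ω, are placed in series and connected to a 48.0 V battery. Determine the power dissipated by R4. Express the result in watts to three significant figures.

In a series string the same current flows through every resistor — find that current, then P = I²R for the one we want.
R_total = 3.30 + 27.0 + 2.84 + 4.97 = 38.11 Ω
I = V / R_total = 48.0 / 38.11 = 1.260 A
P_R4 = I² × R4 = (1.260)² × 4.97 = 7.884 W

7.88 W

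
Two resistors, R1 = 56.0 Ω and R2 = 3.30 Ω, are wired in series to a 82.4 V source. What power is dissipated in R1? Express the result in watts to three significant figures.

The current is common to all series resistors; compute it, then apply P = I²R for the target.
R_total = 56.0 + 3.30 = 59.30 Ω
I = V / R_total = 82.4 / 59.30 = 1.390 A
P_R1 = I² × R1 = (1.390)² × 56.0 = 108.1 W

108 W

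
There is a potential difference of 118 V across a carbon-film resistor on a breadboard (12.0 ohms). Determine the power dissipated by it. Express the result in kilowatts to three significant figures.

1.16 kW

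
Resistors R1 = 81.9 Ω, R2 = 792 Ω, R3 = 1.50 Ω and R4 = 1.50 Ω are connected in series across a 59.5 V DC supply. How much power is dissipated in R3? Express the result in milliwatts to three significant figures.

Every series element carries the same I. Get I from the total resistance, then P = I² × R3.
R_total = 81.9 + 792 + 1.50 + 1.50 = 876.9 Ω
I = V / R_total = 59.5 / 876.9 = 0.06785 A
P_R3 = I² × R3 = (0.06785)² × 1.50 = 0.006906 W

6.91 mW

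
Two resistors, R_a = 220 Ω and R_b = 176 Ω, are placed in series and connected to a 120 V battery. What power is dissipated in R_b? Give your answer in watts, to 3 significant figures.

Every series element carries the same I. Get I from the total resistance, then P = I² × R_b.
R_total = 220 + 176 = 396.0 Ω
I = V / R_total = 120 / 396.0 = 0.3030 A
P_R_b = I² × R_b = (0.3030)² × 176 = 16.16 W

16.2 W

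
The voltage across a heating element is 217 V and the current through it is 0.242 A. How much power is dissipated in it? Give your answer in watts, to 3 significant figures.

Both the voltage across and the current through the element are known, so P = V I applies directly.
P = 217 V × 0.2420 A = 52.51 W

52.5 W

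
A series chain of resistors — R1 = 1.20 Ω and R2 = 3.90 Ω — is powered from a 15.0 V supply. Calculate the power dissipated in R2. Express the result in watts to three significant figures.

Every series element carries the same I. Get I from the total resistance, then P = I² × R2.
R_total = 1.20 + 3.90 = 5.100 Ω
I = V / R_total = 15.0 / 5.100 = 2.941 A
P_R2 = I² × R2 = (2.941)² × 3.90 = 33.74 W

33.7 W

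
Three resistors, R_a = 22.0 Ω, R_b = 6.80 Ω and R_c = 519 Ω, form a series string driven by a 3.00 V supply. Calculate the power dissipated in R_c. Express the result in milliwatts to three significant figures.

Every series element carries the same I. Get I from the total resistance, then P = I² × R_c.
R_total = 22.0 + 6.80 + 519 = 547.8 Ω
I = V / R_total = 3.00 / 547.8 = 0.005476 A
P_R_c = I² × R_c = (0.005476)² × 519 = 0.01557 W

15.6 mW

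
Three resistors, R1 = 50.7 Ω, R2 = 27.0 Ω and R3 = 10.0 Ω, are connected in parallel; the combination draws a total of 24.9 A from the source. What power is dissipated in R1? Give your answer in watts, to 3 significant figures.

The branches share the same voltage, but only the total current is given — find V from the equivalent resistance first.
1/R_eq = 1/50.7 + 1/27.0 + 1/10.0 ⇒ R_eq = 6.379 Ω
V = I_total × R_eq = 24.90 × 6.379 = 158.8 V
P_R1 = V² / R1 = (158.8)² / 50.7 = 497.6 W

498 W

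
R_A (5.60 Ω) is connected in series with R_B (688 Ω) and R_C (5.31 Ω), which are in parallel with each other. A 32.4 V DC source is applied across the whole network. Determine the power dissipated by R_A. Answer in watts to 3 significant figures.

49.8 W

Collapse R_B‖R_C to a single equivalent, reducing the network to two series elements.
R_p = (688×5.31)/(688+5.31) = 5.269 Ω
R_total = 5.60 + 5.269 = 10.87 Ω
I = V / R_total = 32.4 / 10.87 = 2.981 A
The full supply current passes through R_A: P = I²R.
P_R_A = (2.981)² × 5.60 = 49.76 W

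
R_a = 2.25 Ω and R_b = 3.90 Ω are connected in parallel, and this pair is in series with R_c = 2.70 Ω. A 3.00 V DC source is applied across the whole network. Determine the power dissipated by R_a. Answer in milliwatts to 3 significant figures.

478 mW

Combine R_a and R_b into their parallel equivalent first, reducing the network to two series resistors.
R_p = (2.25×3.90)/(2.25+3.90) = 1.427 Ω
R_total = R_p + 2.70 = 1.427 + 2.70 = 4.127 Ω
I = V / R_total = 3.00 / 4.127 = 0.7270 A
Voltage across the parallel pair: V_p = I × R_p = 0.7270 × 1.427 = 1.037 V
R_a sits across V_p; its power is V_p²/R.
P_R_a = (1.037)² / 2.25 = 0.4782 W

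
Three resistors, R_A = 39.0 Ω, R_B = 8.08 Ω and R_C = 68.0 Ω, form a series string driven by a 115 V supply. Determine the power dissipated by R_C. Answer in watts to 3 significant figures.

The current is common to all series resistors; compute it, then apply P = I²R for the target.
R_total = 39.0 + 8.08 + 68.0 = 115.1 Ω
I = V / R_total = 115 / 115.1 = 0.9993 A
P_R_C = I² × R_C = (0.9993)² × 68.0 = 67.91 W

67.9 W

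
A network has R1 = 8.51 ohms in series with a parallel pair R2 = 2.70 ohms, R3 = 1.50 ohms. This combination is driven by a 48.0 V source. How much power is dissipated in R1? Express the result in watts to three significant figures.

218 W

Replace R2 and R3 with their parallel equivalent so the circuit becomes R1 in series with R_p.
R_p = (2.70×1.50)/(2.70+1.50) = 0.9643 Ω
R_total = 8.51 + 0.9643 = 9.474 Ω
I = V / R_total = 48.0 / 9.474 = 5.066 A
R1 carries the full series current, so P = I²R.
P_R1 = (5.066)² × 8.51 = 218.4 W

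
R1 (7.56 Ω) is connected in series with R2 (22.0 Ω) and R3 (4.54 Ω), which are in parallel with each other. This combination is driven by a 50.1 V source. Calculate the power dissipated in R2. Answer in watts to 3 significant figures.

Reduce the parallel pair to R_p first; the network is then a simple series string.
R_p = (22.0×4.54)/(22.0+4.54) = 3.763 Ω
R_total = 7.56 + 3.763 = 11.32 Ω
I = V / R_total = 50.1 / 11.32 = 4.424 A
Voltage across the parallel pair: V_p = I × R_p = 4.424 × 3.763 = 16.65 V
With V_p across R2, its power is V_p²/R2.
P_R2 = (16.65)² / 22.0 = 12.60 W

12.6 W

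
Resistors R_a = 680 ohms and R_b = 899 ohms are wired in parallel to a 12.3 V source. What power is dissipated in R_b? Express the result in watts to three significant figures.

0.168 W

Each parallel branch sees the full supply voltage, so P = V²/R applies directly to the target branch.
P_R_b = V² / R_b = (12.3)² / 899 Ω = 0.1683 W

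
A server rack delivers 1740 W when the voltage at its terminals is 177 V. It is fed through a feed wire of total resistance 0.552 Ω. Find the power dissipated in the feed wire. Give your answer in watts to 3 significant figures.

53.3 W

The feed wire and load are in series, so the same current flows in both; the loss is I²R_line.
I = P / V = 1740 / 177 = 9.831 A through the feed wire.
P_line = I² R_line = (9.831)² × 0.552 = 53.34 W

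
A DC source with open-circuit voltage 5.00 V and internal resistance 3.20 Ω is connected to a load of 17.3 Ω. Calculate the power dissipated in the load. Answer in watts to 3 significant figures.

1.03 W

With r and R in series, I = ε/(r+R); the load dissipates I²R.
I = ε / (r + R) = 5.00 / (3.20 + 17.3) = 0.2439 A
P_load = I² R = (0.2439)² × 17.3 = 1.029 W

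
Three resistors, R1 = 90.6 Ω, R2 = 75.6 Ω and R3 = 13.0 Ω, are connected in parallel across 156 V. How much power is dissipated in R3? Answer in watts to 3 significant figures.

R3 sits directly across the source, so P = V²/R with V = 156 V.
P_R3 = V² / R3 = (156)² / 13.0 Ω = 1872 W

1870 W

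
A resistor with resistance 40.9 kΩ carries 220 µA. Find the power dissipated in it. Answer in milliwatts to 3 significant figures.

Knowing I and R, the power is just I²R — no need to find V first.
P = (0.0002200 A)² × 40900 Ω = 0.001980 W

1.98 mW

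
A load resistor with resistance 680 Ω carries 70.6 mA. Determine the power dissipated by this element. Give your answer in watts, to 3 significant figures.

3.39 W

The current through and the resistance of the element are both given; use P = I²R.
P = (0.07060 A)² × 680 Ω = 3.389 W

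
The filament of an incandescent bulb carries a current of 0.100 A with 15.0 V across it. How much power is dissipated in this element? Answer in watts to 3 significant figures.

1.50 W

With V and I both given, power follows immediately from P = V I.
P = 15.0 V × 0.1000 A = 1.500 W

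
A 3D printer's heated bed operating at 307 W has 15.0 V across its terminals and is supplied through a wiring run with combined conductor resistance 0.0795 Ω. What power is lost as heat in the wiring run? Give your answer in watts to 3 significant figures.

33.3 W

The wiring run is a series resistance carrying the load current; its dissipation is I²R_line.
I = P / V = 307 / 15.0 = 20.47 A through the wiring run.
P_line = I² R_line = (20.47)² × 0.0795 = 33.30 W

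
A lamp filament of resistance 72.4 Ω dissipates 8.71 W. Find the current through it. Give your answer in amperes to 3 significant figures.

0.347 A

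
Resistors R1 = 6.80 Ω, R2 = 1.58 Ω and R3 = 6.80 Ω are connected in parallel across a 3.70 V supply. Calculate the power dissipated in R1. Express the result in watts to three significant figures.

Parallel branches share the same voltage; P = V²/R gives the branch power in one step.
P_R1 = V² / R1 = (3.70)² / 6.80 Ω = 2.013 W

2.01 W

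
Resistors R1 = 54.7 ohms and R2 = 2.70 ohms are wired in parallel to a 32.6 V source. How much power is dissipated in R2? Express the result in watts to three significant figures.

Each parallel branch sees the full supply voltage, so P = V²/R applies directly to the target branch.
P_R2 = V² / R2 = (32.6)² / 2.70 Ω = 393.6 W

394 W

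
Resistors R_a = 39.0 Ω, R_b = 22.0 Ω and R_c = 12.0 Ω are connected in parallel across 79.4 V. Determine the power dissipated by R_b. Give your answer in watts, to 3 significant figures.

287 W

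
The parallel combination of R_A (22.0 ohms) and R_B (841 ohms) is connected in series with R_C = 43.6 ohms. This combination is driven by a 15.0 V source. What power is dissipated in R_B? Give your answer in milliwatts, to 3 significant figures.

Collapse the R_A‖R_B pair into one equivalent R_p; then R_p and R_C form a series string.
R_p = (22.0×841)/(22.0+841) = 21.44 Ω
R_total = R_p + 43.6 = 21.44 + 43.6 = 65.04 Ω
I = V / R_total = 15.0 / 65.04 = 0.2306 A
Voltage across the parallel pair: V_p = I × R_p = 0.2306 × 21.44 = 4.945 V
R_B sits across V_p; its power is V_p²/R.
P_R_B = (4.945)² / 841 = 0.02907 W

29.1 mW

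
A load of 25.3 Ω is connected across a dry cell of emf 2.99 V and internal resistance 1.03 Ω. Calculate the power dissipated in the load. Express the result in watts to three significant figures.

The internal resistance and the load are in series, so the same I flows through both; get I from ε/(r+R), then I²R for the load.
I = ε / (r + R) = 2.99 / (1.03 + 25.3) = 0.1136 A
P_load = I² R = (0.1136)² × 25.3 = 0.3263 W

0.326 W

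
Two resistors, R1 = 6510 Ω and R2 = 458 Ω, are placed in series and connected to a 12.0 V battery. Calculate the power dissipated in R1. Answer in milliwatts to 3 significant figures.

Every series element carries the same I. Get I from the total resistance, then P = I² × R1.
R_total = 6510 + 458 = 6968 Ω
I = V / R_total = 12.0 / 6968 = 0.001722 A
P_R1 = I² × R1 = (0.001722)² × 6510 = 0.01931 W

19.3 mW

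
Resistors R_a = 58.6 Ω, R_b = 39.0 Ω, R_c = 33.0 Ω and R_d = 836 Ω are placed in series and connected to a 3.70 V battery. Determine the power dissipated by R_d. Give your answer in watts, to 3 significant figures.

In a series string the same current flows through every resistor — find that current, then P = I²R for the one we want.
R_total = 58.6 + 39.0 + 33.0 + 836 = 966.6 Ω
I = V / R_total = 3.70 / 966.6 = 0.003828 A
P_R_d = I² × R_d = (0.003828)² × 836 = 0.01225 W

0.0122 W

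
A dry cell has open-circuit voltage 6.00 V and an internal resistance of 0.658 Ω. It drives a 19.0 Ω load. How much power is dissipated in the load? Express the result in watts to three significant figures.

Load and internal resistance form a series loop — compute the loop current, then the load power via I²R.
I = ε / (r + R) = 6.00 / (0.658 + 19.0) = 0.3052 A
P_load = I² R = (0.3052)² × 19.0 = 1.770 W

1.77 W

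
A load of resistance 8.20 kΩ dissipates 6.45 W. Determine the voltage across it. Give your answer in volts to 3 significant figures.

Inverting the appropriate power form: V = √(P R).
V = √(6.45 × 8200) = 230.0 V

230 V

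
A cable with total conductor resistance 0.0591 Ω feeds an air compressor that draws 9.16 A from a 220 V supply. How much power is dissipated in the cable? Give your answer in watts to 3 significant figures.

The cable is a series resistance carrying the load current; its dissipation is I²R_line.
The cable carries the full 9.16 A.
P_line = I² R_line = (9.160)² × 0.0591 = 4.959 W

4.96 W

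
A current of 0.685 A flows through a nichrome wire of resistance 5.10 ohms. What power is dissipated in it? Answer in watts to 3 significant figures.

2.39 W

With I and R stated, P = I²R applies in one step.
P = (0.6850 A)² × 5.10 Ω = 2.393 W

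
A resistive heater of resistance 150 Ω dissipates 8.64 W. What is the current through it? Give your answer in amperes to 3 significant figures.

0.240 A

The two known quantities fix the third via I = √(P / R).
I = √(8.64 / 150) = 0.2400 A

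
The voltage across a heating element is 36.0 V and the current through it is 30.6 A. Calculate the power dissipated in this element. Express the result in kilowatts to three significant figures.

1.10 kW

Both the voltage across and the current through the element are known, so P = V I applies directly.
P = 36.0 V × 30.60 A = 1102 W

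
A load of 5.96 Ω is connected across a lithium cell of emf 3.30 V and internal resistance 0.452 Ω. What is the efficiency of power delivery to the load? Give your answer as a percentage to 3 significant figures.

η = P_load/(P_load+P_int) = I²R/(I²R+I²r) = R/(R+r) — the I² cancels for series elements.
η = R / (R + r) = 5.96 / (5.96 + 0.452) = 0.9295

93.0 %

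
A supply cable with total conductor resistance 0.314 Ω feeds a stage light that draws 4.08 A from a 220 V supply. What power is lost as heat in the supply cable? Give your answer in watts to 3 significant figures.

The supply cable is a series resistance carrying the load current; its dissipation is I²R_line.
The supply cable carries the full 4.08 A.
P_line = I² R_line = (4.080)² × 0.314 = 5.227 W

5.23 W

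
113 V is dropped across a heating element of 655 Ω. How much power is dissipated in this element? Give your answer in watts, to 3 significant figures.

19.5 W

V and R are stated; P = V²/R avoids computing the current.
P = (113 V)² / 655 Ω = 19.49 W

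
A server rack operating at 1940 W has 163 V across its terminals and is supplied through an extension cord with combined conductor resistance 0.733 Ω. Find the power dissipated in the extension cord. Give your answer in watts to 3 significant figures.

104 W

The extension cord and load are in series, so the same current flows in both; the loss is I²R_line.
I = P / V = 1940 / 163 = 11.90 A through the extension cord.
P_line = I² R_line = (11.90)² × 0.733 = 103.8 W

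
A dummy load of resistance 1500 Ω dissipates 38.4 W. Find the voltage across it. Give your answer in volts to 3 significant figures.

240 V

Inverting the appropriate power form: V = √(P R).
V = √(38.4 × 1500) = 240.0 V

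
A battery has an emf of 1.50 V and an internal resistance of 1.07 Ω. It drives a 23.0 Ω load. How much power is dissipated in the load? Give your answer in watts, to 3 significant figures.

0.0893 W

With r and R in series, I = ε/(r+R); the load dissipates I²R.
I = ε / (r + R) = 1.50 / (1.07 + 23.0) = 0.06232 A
P_load = I² R = (0.06232)² × 23.0 = 0.08932 W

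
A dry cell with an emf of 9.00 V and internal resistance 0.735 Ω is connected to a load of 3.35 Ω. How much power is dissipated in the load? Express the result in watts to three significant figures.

The internal resistance and the load are in series, so the same I flows through both; get I from ε/(r+R), then I²R for the load.
I = ε / (r + R) = 9.00 / (0.735 + 3.35) = 2.203 A
P_load = I² R = (2.203)² × 3.35 = 16.26 W

16.3 W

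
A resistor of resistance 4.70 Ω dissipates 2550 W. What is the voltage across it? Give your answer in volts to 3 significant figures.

109 V

Rearranging the power relation for the two known quantities gives V = √(P R).
V = √(2550 × 4.70) = 109.5 V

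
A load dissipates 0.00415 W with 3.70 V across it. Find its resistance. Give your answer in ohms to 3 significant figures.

Inverting the appropriate power form: R = V² / P.
R = (3.70)² / 0.00415 = 3299 Ω

3300 Ω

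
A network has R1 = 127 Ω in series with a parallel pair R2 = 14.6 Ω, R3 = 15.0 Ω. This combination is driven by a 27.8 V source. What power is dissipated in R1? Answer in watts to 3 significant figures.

5.43 W

Replace R2 and R3 with their parallel equivalent so the circuit becomes R1 in series with R_p.
R_p = (14.6×15.0)/(14.6+15.0) = 7.399 Ω
R_total = 127 + 7.399 = 134.4 Ω
I = V / R_total = 27.8 / 134.4 = 0.2068 A
R1 is in the main series path, so its power is I²R1.
P_R1 = (0.2068)² × 127 = 5.434 W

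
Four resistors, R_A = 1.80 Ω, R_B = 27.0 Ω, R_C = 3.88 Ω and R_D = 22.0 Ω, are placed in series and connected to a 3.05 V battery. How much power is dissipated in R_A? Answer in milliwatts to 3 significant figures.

5.60 mW

The current is common to all series resistors; compute it, then apply P = I²R for the target.
R_total = 1.80 + 27.0 + 3.88 + 22.0 = 54.68 Ω
I = V / R_total = 3.05 / 54.68 = 0.05578 A
P_R_A = I² × R_A = (0.05578)² × 1.80 = 0.005600 W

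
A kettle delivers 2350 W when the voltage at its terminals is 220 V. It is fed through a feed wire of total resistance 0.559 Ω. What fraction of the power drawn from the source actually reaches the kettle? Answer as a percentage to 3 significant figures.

I = P / V = 2350 / 220 = 10.68 A through the feed wire.
P_line = I² R_line = (10.68)² × 0.559 = 63.78 W
P_source = P_load + P_line = 2350 + 63.78 = 2414 W
η = P_load / P_source = 2350 / 2414 = 0.9736

97.4 %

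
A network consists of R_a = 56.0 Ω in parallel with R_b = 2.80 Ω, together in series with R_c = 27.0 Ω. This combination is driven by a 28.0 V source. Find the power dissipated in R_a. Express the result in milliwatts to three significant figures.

113 mW

Collapse the R_a‖R_b pair into one equivalent R_p; then R_p and R_c form a series string.
R_p = (56.0×2.80)/(56.0+2.80) = 2.667 Ω
R_total = R_p + 27.0 = 2.667 + 27.0 = 29.67 Ω
I = V / R_total = 28.0 / 29.67 = 0.9438 A
Voltage across the parallel pair: V_p = I × R_p = 0.9438 × 2.667 = 2.517 V
R_a sits across V_p; its power is V_p²/R.
P_R_a = (2.517)² / 56.0 = 0.1131 W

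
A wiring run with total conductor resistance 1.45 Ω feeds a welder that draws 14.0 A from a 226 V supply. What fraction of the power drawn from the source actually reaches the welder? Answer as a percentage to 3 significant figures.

91.0 %

The wiring run carries the full 14.0 A.
P_line = I² R_line = (14.00)² × 1.45 = 284.2 W
P_source = V I = 226 × 14.00 = 3164 W; P_load = 2880 W
η = P_load / P_source = 2880 / 3164 = 0.9102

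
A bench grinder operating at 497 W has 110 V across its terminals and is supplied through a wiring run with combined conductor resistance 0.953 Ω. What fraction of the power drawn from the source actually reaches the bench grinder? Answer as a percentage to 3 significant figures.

I = P / V = 497 / 110 = 4.518 A through the wiring run.
P_line = I² R_line = (4.518)² × 0.953 = 19.45 W
P_source = P_load + P_line = 497.0 + 19.45 = 516.5 W
η = P_load / P_source = 497.0 / 516.5 = 0.9623

96.2 %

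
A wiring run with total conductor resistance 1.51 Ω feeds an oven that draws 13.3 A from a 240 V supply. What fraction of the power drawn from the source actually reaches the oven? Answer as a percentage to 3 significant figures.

91.6 %

The wiring run carries the full 13.3 A.
P_line = I² R_line = (13.30)² × 1.51 = 267.1 W
P_source = V I = 240 × 13.30 = 3192 W; P_load = 2925 W
η = P_load / P_source = 2925 / 3192 = 0.9163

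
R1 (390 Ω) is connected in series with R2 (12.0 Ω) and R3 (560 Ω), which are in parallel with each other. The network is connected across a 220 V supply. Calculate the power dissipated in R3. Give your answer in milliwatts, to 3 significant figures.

73.9 mW

Collapse R2‖R3 to a single equivalent, reducing the network to two series elements.
R_p = (12.0×560)/(12.0+560) = 11.75 Ω
R_total = 390 + 11.75 = 401.7 Ω
I = V / R_total = 220 / 401.7 = 0.5476 A
Voltage across the parallel pair: V_p = I × R_p = 0.5476 × 11.75 = 6.433 V
With V_p across R3, its power is V_p²/R3.
P_R3 = (6.433)² / 560 = 0.07391 W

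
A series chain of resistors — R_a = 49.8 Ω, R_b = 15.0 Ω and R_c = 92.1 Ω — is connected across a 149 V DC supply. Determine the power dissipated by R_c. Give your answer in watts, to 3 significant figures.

83.1 W

The current is common to all series resistors; compute it, then apply P = I²R for the target.
R_total = 49.8 + 15.0 + 92.1 = 156.9 Ω
I = V / R_total = 149 / 156.9 = 0.9496 A
P_R_c = I² × R_c = (0.9496)² × 92.1 = 83.06 W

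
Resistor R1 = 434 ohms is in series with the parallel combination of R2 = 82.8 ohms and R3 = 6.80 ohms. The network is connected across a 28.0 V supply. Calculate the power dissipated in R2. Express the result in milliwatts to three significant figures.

Reduce the parallel pair to R_p first; the network is then a simple series string.
R_p = (82.8×6.80)/(82.8+6.80) = 6.284 Ω
R_total = 434 + 6.284 = 440.3 Ω
I = V / R_total = 28.0 / 440.3 = 0.06360 A
Voltage across the parallel pair: V_p = I × R_p = 0.06360 × 6.284 = 0.3996 V
With V_p across R2, its power is V_p²/R2.
P_R2 = (0.3996)² / 82.8 = 0.001929 W

1.93 mW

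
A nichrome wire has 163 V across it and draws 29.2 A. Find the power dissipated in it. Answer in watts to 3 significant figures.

4760 W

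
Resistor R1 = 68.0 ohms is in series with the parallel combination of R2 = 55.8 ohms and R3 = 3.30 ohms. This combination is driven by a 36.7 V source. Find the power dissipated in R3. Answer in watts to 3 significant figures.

First combine the parallel branches into one equivalent R_p, then R1 + R_p is a series pair.
R_p = (55.8×3.30)/(55.8+3.30) = 3.116 Ω
R_total = 68.0 + 3.116 = 71.12 Ω
I = V / R_total = 36.7 / 71.12 = 0.5161 A
Voltage across the parallel pair: V_p = I × R_p = 0.5161 × 3.116 = 1.608 V
R3 is across V_p, so use P = V²/R for that branch.
P_R3 = (1.608)² / 3.30 = 0.7834 W

0.783 W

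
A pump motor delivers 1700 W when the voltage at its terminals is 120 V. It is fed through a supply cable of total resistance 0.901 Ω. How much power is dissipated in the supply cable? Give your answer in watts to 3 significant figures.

181 W

Line loss is just I²R for the cable — we know both I and R_line directly.
I = P / V = 1700 / 120 = 14.17 A through the supply cable.
P_line = I² R_line = (14.17)² × 0.901 = 180.8 W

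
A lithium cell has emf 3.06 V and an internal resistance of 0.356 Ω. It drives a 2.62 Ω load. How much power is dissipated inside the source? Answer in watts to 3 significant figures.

The internal resistance carries the same current as the load; P_int = I²r.
I = ε / (r + R) = 3.06 / (0.356 + 2.62) = 1.028 A
P_int = I² r = (1.028)² × 0.356 = 0.3764 W

0.376 W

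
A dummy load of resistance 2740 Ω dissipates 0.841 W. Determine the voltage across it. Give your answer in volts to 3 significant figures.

Rearranging the power relation for the two known quantities gives V = √(P R).
V = √(0.841 × 2740) = 48.00 V

48.0 V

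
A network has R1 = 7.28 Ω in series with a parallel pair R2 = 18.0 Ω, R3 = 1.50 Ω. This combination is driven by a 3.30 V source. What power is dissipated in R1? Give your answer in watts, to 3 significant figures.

Collapse R2‖R3 to a single equivalent, reducing the network to two series elements.
R_p = (18.0×1.50)/(18.0+1.50) = 1.385 Ω
R_total = 7.28 + 1.385 = 8.665 Ω
I = V / R_total = 3.30 / 8.665 = 0.3809 A
The full supply current passes through R1: P = I²R.
P_R1 = (0.3809)² × 7.28 = 1.056 W

1.06 W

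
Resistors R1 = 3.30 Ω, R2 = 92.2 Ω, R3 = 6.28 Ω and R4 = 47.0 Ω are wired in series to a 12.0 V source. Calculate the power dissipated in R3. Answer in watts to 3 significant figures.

Since the resistors are in series they all carry the loop current I = V/R_total; the power in any one is I²R.
R_total = 3.30 + 92.2 + 6.28 + 47.0 = 148.8 Ω
I = V / R_total = 12.0 / 148.8 = 0.08066 A
P_R3 = I² × R3 = (0.08066)² × 6.28 = 0.04085 W

0.0409 W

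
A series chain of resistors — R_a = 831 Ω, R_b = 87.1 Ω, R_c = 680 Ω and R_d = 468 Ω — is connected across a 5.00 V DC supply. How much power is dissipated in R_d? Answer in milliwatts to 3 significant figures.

2.74 mW

Since the resistors are in series they all carry the loop current I = V/R_total; the power in any one is I²R.
R_total = 831 + 87.1 + 680 + 468 = 2066 Ω
I = V / R_total = 5.00 / 2066 = 0.002420 A
P_R_d = I² × R_d = (0.002420)² × 468 = 0.002741 W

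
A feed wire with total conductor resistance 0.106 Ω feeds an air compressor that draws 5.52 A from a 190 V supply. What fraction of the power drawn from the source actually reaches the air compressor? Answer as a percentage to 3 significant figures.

The feed wire carries the full 5.52 A.
P_line = I² R_line = (5.520)² × 0.106 = 3.230 W
P_source = V I = 190 × 5.520 = 1049 W; P_load = 1046 W
η = P_load / P_source = 1046 / 1049 = 0.9969

99.7 %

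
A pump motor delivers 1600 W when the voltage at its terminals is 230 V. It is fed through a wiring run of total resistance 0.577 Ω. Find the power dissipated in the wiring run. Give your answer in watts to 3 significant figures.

The wiring run is a series resistance carrying the load current; its dissipation is I²R_line.
I = P / V = 1600 / 230 = 6.957 A through the wiring run.
P_line = I² R_line = (6.957)² × 0.577 = 27.92 W

27.9 W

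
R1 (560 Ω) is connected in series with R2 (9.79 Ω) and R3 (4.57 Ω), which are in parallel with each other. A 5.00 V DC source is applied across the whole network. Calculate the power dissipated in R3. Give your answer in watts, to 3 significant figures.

Replace R2 and R3 with their parallel equivalent so the circuit becomes R1 in series with R_p.
R_p = (9.79×4.57)/(9.79+4.57) = 3.116 Ω
R_total = 560 + 3.116 = 563.1 Ω
I = V / R_total = 5.00 / 563.1 = 0.008879 A
Voltage across the parallel pair: V_p = I × R_p = 0.008879 × 3.116 = 0.02766 V
With V_p across R3, its power is V_p²/R3.
P_R3 = (0.02766)² / 4.57 = 0.0001675 W

0.000167 W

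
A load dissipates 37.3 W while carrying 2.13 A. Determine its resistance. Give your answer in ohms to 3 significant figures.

8.22 Ω

From P = V I = I²R = V²/R, with the two given quantities we get R = P / I².
R = 37.3 / (2.130)² = 8.221 Ω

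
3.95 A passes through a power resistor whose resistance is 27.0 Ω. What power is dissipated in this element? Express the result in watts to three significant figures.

421 W

Knowing I and R, the power is just I²R — no need to find V first.
P = (3.950 A)² × 27.0 Ω = 421.3 W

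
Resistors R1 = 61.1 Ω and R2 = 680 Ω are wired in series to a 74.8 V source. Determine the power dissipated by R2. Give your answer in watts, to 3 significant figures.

6.93 W

In a series string the same current flows through every resistor — find that current, then P = I²R for the one we want.
R_total = 61.1 + 680 = 741.1 Ω
I = V / R_total = 74.8 / 741.1 = 0.1009 A
P_R2 = I² × R2 = (0.1009)² × 680 = 6.927 W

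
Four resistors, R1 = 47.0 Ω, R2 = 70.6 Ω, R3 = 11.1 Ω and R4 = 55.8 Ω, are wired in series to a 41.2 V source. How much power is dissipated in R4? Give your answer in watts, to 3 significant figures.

2.78 W

Every series element carries the same I. Get I from the total resistance, then P = I² × R4.
R_total = 47.0 + 70.6 + 11.1 + 55.8 = 184.5 Ω
I = V / R_total = 41.2 / 184.5 = 0.2233 A
P_R4 = I² × R4 = (0.2233)² × 55.8 = 2.783 W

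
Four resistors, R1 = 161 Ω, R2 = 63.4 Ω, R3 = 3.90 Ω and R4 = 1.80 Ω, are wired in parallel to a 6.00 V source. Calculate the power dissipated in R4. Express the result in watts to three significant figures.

Parallel branches share the same voltage; P = V²/R gives the branch power in one step.
P_R4 = V² / R4 = (6.00)² / 1.80 Ω = 20.00 W

20.0 W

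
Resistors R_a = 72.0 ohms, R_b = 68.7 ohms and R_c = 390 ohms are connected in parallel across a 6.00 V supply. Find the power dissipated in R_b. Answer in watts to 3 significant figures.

0.524 W

Each parallel branch sees the full supply voltage, so P = V²/R applies directly to the target branch.
P_R_b = V² / R_b = (6.00)² / 68.7 Ω = 0.5240 W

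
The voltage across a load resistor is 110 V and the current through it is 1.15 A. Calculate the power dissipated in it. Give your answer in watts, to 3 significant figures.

V and I are known directly — P = V I, no intermediate step needed.
P = 110 V × 1.150 A = 126.5 W

126 W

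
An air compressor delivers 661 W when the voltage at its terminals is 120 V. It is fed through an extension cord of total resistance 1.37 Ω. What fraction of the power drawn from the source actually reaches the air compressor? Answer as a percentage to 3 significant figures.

94.1 %

I = P / V = 661 / 120 = 5.508 A through the extension cord.
P_line = I² R_line = (5.508)² × 1.37 = 41.57 W
P_source = P_load + P_line = 661.0 + 41.57 = 702.6 W
η = P_load / P_source = 661.0 / 702.6 = 0.9408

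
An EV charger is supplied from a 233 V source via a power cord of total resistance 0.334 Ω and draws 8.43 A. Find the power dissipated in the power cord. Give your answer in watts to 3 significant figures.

The power cord is a series resistance carrying the load current; its dissipation is I²R_line.
The power cord carries the full 8.43 A.
P_line = I² R_line = (8.430)² × 0.334 = 23.74 W

23.7 W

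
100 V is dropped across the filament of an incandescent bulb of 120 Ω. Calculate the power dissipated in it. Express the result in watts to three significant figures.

83.3 W

Voltage and resistance are given, so P = V²/R is the one-step route.
P = (100 V)² / 120 Ω = 83.33 W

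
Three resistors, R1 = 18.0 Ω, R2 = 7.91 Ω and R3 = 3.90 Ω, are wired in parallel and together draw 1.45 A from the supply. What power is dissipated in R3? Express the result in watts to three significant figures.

The branches share the same voltage, but only the total current is given — find V from the equivalent resistance first.
1/R_eq = 1/18.0 + 1/7.91 + 1/3.90 ⇒ R_eq = 2.281 Ω
V = I_total × R_eq = 1.450 × 2.281 = 3.308 V
P_R3 = V² / R3 = (3.308)² / 3.90 = 2.805 W

2.81 W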